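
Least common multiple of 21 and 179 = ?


GCD(21, 179) = 1
LCM = 21*179/1 = 3759/1 = 3759

LCM = 3759


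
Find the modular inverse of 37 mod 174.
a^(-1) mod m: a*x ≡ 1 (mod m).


Use the extended Euclidean algorithm on (174, 37); each row r = 174*s + 37*t:
r=174, s=1, t=0
r=37, s=0, t=1
q=4: r=26, s=1, t=-4   [174*(1) + 37*(-4) = 26]
q=1: r=11, s=-1, t=5   [174*(-1) + 37*(5) = 11]
q=2: r=4, s=3, t=-14   [174*(3) + 37*(-14) = 4]
q=2: r=3, s=-7, t=33   [174*(-7) + 37*(33) = 3]
q=1: r=1, s=10, t=-47   [174*(10) + 37*(-47) = 1]
q=3: r=0, s=-37, t=174   [174*(-37) + 37*(174) = 0]
GCD = 1 with t = -47, so 37*(-47) ≡ 1 (mod 174)
Inverse = -47 mod 174 = 127
Check: 37 * 127 = 4699 ≡ 1 (mod 174)

37^(-1) ≡ 127 (mod 174)


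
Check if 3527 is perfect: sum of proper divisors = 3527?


Proper divisors of 3527: 1
Sum = 1 = 1

No, 3527 is not perfect (1 ≠ 3527)


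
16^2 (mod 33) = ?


16^1 mod 33 = 16
16^2 mod 33 = 25


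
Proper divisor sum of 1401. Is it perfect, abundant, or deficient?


Proper divisors: 1, 3, 467
Sum = 1 + 3 + 467 = 471
471 < 1401 → deficient

s(1401) = 471 (deficient)


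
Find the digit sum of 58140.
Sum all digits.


5 + 8 + 1 + 4 + 0 = 18


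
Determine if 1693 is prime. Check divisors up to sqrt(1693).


Check divisors up to sqrt(1693) = 41.1461
No divisors found.
1693 is prime.

Yes, 1693 is prime


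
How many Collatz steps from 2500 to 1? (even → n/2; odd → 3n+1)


2500 → 1250 → 625 → 1876 → 938 → 469 → 1408 → 704 → 352 → 176 → 88 → 44 → 22 → 11 → 34 → 17 → 52 → 26 → 13 → 40 → 20 → 10 → 5 → 16 → 8 → 4 → 2 → 1
Total steps = 27

27 steps


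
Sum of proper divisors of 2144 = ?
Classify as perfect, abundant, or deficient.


Proper divisors: 1, 2, 4, 8, 16, 32, 67, 134, 268, 536, 1072
Sum = 1 + 2 + 4 + 8 + 16 + 32 + 67 + 134 + 268 + 536 + 1072 = 2140
2140 < 2144 → deficient

s(2144) = 2140 (deficient)


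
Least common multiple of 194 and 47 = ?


GCD(194, 47) = 1
LCM = 194*47/1 = 9118/1 = 9118

LCM = 9118


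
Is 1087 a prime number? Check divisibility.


Check divisors up to sqrt(1087) = 32.9697
No divisors found.
1087 is prime.

Yes, 1087 is prime


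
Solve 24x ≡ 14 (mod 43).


GCD(24, 43) = 1, unique solution
a^(-1) mod 43 = 9
x = 9 * 14 mod 43 = 40

x ≡ 40 (mod 43)


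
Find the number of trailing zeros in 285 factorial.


floor(285/5) = 57
floor(285/25) = 11
floor(285/125) = 2
Total = 70

70 trailing zeros


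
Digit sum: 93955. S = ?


9 + 3 + 9 + 5 + 5 = 31


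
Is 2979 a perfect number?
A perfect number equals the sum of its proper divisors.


Proper divisors of 2979: 1, 3, 9, 331, 993
Sum = 1 + 3 + 9 + 331 + 993 = 1337

No, 2979 is not perfect (1337 ≠ 2979)


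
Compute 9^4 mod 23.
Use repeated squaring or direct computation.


9^1 mod 23 = 9
9^2 mod 23 = 12
9^3 mod 23 = 16
9^4 mod 23 = 6


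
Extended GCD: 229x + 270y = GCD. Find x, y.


Tabular extended Euclidean (each row: r = 229*s + 270*t):
r=229, s=1, t=0
r=270, s=0, t=1
q=0: r=229, s=1, t=0   [229*(1) + 270*(0) = 229]
q=1: r=41, s=-1, t=1   [229*(-1) + 270*(1) = 41]
q=5: r=24, s=6, t=-5   [229*(6) + 270*(-5) = 24]
q=1: r=17, s=-7, t=6   [229*(-7) + 270*(6) = 17]
q=1: r=7, s=13, t=-11   [229*(13) + 270*(-11) = 7]
q=2: r=3, s=-33, t=28   [229*(-33) + 270*(28) = 3]
q=2: r=1, s=79, t=-67   [229*(79) + 270*(-67) = 1]
q=3: r=0, s=-270, t=229   [229*(-270) + 270*(229) = 0]
GCD = 1; from the row with r=1: x=79, y=-67
Check: 229*(79) + 270*(-67) = 18091 - 18090 = 1

GCD = 1, x = 79, y = -67


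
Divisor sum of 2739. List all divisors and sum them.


Divisors of 2739: 1, 3, 11, 33, 83, 249, 913, 2739
Sum = 1 + 3 + 11 + 33 + 83 + 249 + 913 + 2739 = 4032

σ(2739) = 4032


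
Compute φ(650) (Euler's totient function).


650 = 2 × 5^2 × 13
Prime factors: 2, 5, 13
φ(650) = 650 × (1-1/2) × (1-1/5) × (1-1/13)
= 650 × 1/2 × 4/5 × 12/13 = 240

φ(650) = 240


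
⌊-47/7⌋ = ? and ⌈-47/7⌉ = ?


-47/7 = -6.7143
floor = -7
ceil = -6

floor = -7, ceil = -6


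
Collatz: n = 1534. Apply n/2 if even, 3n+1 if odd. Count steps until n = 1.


1534 → 767 → 2302 → 1151 → 3454 → 1727 → 5182 → 2591 → 7774 → 3887 → 11662 → 5831 → 17494 → 8747 → 26242 → 13121 → 39364 → 19682 → 9841 → 29524 → 14762 → 7381 → 22144 → 11072 → 5536 → 2768 → 1384 → 692 → 346 → 173 → 520 → 260 → 130 → 65 → 196 → 98 → 49 → 148 → 74 → 37 → 112 → 56 → 28 → 14 → 7 → 22 → 11 → 34 → 17 → 52 → 26 → 13 → 40 → 20 → 10 → 5 → 16 → 8 → 4 → 2 → 1
Total steps = 60

60 steps


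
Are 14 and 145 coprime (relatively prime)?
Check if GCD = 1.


Euclidean algorithm:
145 = 10 * 14 + 5
14 = 2 * 5 + 4
5 = 1 * 4 + 1
4 = 4 * 1 + 0
GCD(14, 145) = 1

Yes, coprime (GCD = 1)


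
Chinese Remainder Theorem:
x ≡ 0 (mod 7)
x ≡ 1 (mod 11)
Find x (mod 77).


M = 7*11 = 77
M1 = M/7 = 11, M2 = M/11 = 7
M1^(-1) mod 7 = 2, M2^(-1) mod 11 = 8
x = 0*11*2 + 1*7*8 = 56
56 mod 77 = 56
Check: 56 mod 7 = 0 ✓, 56 mod 11 = 1 ✓

x ≡ 56 (mod 77)


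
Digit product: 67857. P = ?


6 × 7 × 8 × 5 × 7 = 11760


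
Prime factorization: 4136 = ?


4136 / 2 = 2068
2068 / 2 = 1034
1034 / 2 = 517
517 / 11 = 47
47 / 47 = 1
4136 = 2^3 × 11 × 47


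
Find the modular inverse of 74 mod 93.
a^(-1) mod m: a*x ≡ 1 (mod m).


Use the extended Euclidean algorithm on (93, 74); each row r = 93*s + 74*t:
r=93, s=1, t=0
r=74, s=0, t=1
q=1: r=19, s=1, t=-1   [93*(1) + 74*(-1) = 19]
q=3: r=17, s=-3, t=4   [93*(-3) + 74*(4) = 17]
q=1: r=2, s=4, t=-5   [93*(4) + 74*(-5) = 2]
q=8: r=1, s=-35, t=44   [93*(-35) + 74*(44) = 1]
q=2: r=0, s=74, t=-93   [93*(74) + 74*(-93) = 0]
GCD = 1 with t = 44, so 74*(44) ≡ 1 (mod 93)
Inverse = 44 mod 93 = 44
Check: 74 * 44 = 3256 ≡ 1 (mod 93)

74^(-1) ≡ 44 (mod 93)


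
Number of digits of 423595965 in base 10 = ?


423595965 has 9 digits in base 10
floor(log10(423595965)) + 1 = floor(8.6270) + 1 = 9

9 digits (base 10)


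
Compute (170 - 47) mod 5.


170 - 47 = 123
123 mod 5 = 3


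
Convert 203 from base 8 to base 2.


203 (base 8) = 131 (decimal)
131 (decimal) = 10000011 (base 2)


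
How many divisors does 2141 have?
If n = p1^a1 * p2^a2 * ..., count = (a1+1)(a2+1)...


2141 = 2141^1
d(2141) = (1+1) = 2

2 divisors


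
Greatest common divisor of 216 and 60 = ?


216 = 3 * 60 + 36
60 = 1 * 36 + 24
36 = 1 * 24 + 12
24 = 2 * 12 + 0
GCD = 12


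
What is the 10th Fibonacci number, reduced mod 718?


F(k) mod 718 for k=1..10:
1, 1, 2, 3, 5, 8, 13, 21, 34, 55
F(10) mod 718 = 55


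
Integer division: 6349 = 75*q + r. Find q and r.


6349 = 75 * 84 + 49
Check: 6300 + 49 = 6349

q = 84, r = 49


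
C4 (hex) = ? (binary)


C4 (base 16) = 196 (decimal)
196 (decimal) = 11000100 (base 2)


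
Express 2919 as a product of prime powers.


2919 / 3 = 973
973 / 7 = 139
139 / 139 = 1
2919 = 3 × 7 × 139


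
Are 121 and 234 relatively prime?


Euclidean algorithm:
234 = 1 * 121 + 113
121 = 1 * 113 + 8
113 = 14 * 8 + 1
8 = 8 * 1 + 0
GCD(121, 234) = 1

Yes, coprime (GCD = 1)


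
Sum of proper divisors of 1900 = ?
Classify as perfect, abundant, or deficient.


Proper divisors: 1, 2, 4, 5, 10, 19, 20, 25, 38, 50, 76, 95, 100, 190, 380, 475, 950
Sum = 1 + 2 + 4 + 5 + 10 + 19 + 20 + 25 + 38 + 50 + 76 + 95 + 100 + 190 + 380 + 475 + 950 = 2440
2440 > 1900 → abundant

s(1900) = 2440 (abundant)


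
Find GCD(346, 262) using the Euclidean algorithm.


346 = 1 * 262 + 84
262 = 3 * 84 + 10
84 = 8 * 10 + 4
10 = 2 * 4 + 2
4 = 2 * 2 + 0
GCD = 2


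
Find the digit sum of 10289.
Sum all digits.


1 + 0 + 2 + 8 + 9 = 20


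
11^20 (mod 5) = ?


11^1 mod 5 = 1
11^2 mod 5 = 1
11^3 mod 5 = 1
11^4 mod 5 = 1
11^5 mod 5 = 1
11^6 mod 5 = 1
11^7 mod 5 = 1
11^8 mod 5 = 1
11^9 mod 5 = 1
11^10 mod 5 = 1
11^11 mod 5 = 1
11^12 mod 5 = 1
11^13 mod 5 = 1
11^14 mod 5 = 1
11^15 mod 5 = 1
11^16 mod 5 = 1
11^17 mod 5 = 1
11^18 mod 5 = 1
11^19 mod 5 = 1
11^20 mod 5 = 1


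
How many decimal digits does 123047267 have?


123047267 has 9 digits in base 10
floor(log10(123047267)) + 1 = floor(8.0901) + 1 = 9

9 digits (base 10)


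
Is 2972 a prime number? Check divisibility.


2972 / 2 = 1486 (exact division)
2972 is NOT prime.

No, 2972 is not prime


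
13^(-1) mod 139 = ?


Use the extended Euclidean algorithm on (139, 13); each row r = 139*s + 13*t:
r=139, s=1, t=0
r=13, s=0, t=1
q=10: r=9, s=1, t=-10   [139*(1) + 13*(-10) = 9]
q=1: r=4, s=-1, t=11   [139*(-1) + 13*(11) = 4]
q=2: r=1, s=3, t=-32   [139*(3) + 13*(-32) = 1]
q=4: r=0, s=-13, t=139   [139*(-13) + 13*(139) = 0]
GCD = 1 with t = -32, so 13*(-32) ≡ 1 (mod 139)
Inverse = -32 mod 139 = 107
Check: 13 * 107 = 1391 ≡ 1 (mod 139)

13^(-1) ≡ 107 (mod 139)


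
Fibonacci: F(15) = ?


Sequence: 1, 1, 2, 3, 5, 8, 13, 21, 34, 55, 89, 144, 233, 377, 610
F(15) = 610


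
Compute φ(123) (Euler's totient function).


123 = 3 × 41
Prime factors: 3, 41
φ(123) = 123 × (1-1/3) × (1-1/41)
= 123 × 2/3 × 40/41 = 80

φ(123) = 80


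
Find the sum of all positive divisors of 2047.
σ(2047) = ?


Divisors of 2047: 1, 23, 89, 2047
Sum = 1 + 23 + 89 + 2047 = 2160

σ(2047) = 2160


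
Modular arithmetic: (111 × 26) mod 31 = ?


111 × 26 = 2886
2886 mod 31 = 3


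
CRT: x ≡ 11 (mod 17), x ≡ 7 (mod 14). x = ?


M = 17*14 = 238
M1 = M/17 = 14, M2 = M/14 = 17
M1^(-1) mod 17 = 11, M2^(-1) mod 14 = 5
x = 11*14*11 + 7*17*5 = 2289
2289 mod 238 = 147
Check: 147 mod 17 = 11 ✓, 147 mod 14 = 7 ✓

x ≡ 147 (mod 238)


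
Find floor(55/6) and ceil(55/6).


55/6 = 9.1667
floor = 9
ceil = 10

floor = 9, ceil = 10


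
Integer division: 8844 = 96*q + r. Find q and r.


8844 = 96 * 92 + 12
Check: 8832 + 12 = 8844

q = 92, r = 12


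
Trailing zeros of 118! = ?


floor(118/5) = 23
floor(118/25) = 4
Total = 27

27 trailing zeros


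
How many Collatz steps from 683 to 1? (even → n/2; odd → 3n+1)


683 → 2050 → 1025 → 3076 → 1538 → 769 → 2308 → 1154 → 577 → 1732 → 866 → 433 → 1300 → 650 → 325 → 976 → 488 → 244 → 122 → 61 → 184 → 92 → 46 → 23 → 70 → 35 → 106 → 53 → 160 → 80 → 40 → 20 → 10 → 5 → 16 → 8 → 4 → 2 → 1
Total steps = 38

38 steps


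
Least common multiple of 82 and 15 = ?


GCD(82, 15) = 1
LCM = 82*15/1 = 1230/1 = 1230

LCM = 1230


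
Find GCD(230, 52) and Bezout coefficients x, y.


Tabular extended Euclidean (each row: r = 230*s + 52*t):
r=230, s=1, t=0
r=52, s=0, t=1
q=4: r=22, s=1, t=-4   [230*(1) + 52*(-4) = 22]
q=2: r=8, s=-2, t=9   [230*(-2) + 52*(9) = 8]
q=2: r=6, s=5, t=-22   [230*(5) + 52*(-22) = 6]
q=1: r=2, s=-7, t=31   [230*(-7) + 52*(31) = 2]
q=3: r=0, s=26, t=-115   [230*(26) + 52*(-115) = 0]
GCD = 2; from the row with r=2: x=-7, y=31
Check: 230*(-7) + 52*(31) = -1610 + 1612 = 2

GCD = 2, x = -7, y = 31


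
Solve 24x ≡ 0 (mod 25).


GCD(24, 25) = 1, unique solution
a^(-1) mod 25 = 24
x = 24 * 0 mod 25 = 0

x ≡ 0 (mod 25)


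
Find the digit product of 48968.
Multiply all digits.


4 × 8 × 9 × 6 × 8 = 13824


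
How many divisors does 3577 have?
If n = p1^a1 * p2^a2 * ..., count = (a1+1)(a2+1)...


3577 = 7^2 × 73^1
d(3577) = (2+1) × (1+1) = 6

6 divisors


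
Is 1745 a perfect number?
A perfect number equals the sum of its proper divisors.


Proper divisors of 1745: 1, 5, 349
Sum = 1 + 5 + 349 = 355

No, 1745 is not perfect (355 ≠ 1745)


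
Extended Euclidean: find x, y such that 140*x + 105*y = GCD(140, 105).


Tabular extended Euclidean (each row: r = 140*s + 105*t):
r=140, s=1, t=0
r=105, s=0, t=1
q=1: r=35, s=1, t=-1   [140*(1) + 105*(-1) = 35]
q=3: r=0, s=-3, t=4   [140*(-3) + 105*(4) = 0]
GCD = 35; from the row with r=35: x=1, y=-1
Check: 140*(1) + 105*(-1) = 140 - 105 = 35

GCD = 35, x = 1, y = -1


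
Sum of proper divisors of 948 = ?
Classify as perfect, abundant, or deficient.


Proper divisors: 1, 2, 3, 4, 6, 12, 79, 158, 237, 316, 474
Sum = 1 + 2 + 3 + 4 + 6 + 12 + 79 + 158 + 237 + 316 + 474 = 1292
1292 > 948 → abundant

s(948) = 1292 (abundant)


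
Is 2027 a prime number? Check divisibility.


Check divisors up to sqrt(2027) = 45.0222
No divisors found.
2027 is prime.

Yes, 2027 is prime


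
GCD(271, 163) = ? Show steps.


271 = 1 * 163 + 108
163 = 1 * 108 + 55
108 = 1 * 55 + 53
55 = 1 * 53 + 2
53 = 26 * 2 + 1
2 = 2 * 1 + 0
GCD = 1


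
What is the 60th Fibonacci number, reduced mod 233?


F(k) mod 233 for k=1..60:
1, 1, 2, 3, 5, 8, 13, 21, 34, 55, 89, 144, 0, 144, 144, 55, 199, 21, 220, 8, 228, 3, 231, 1, 232, 0, 232, 232, 231, 230, 228, 225, 220, 212, 199, 178, 144, 89, 0, 89, 89, 178, 34, 212, 13, 225, 5, 230, 2, 232, 1, 0, 1, 1, 2, 3, 5, 8, 13, 21
F(60) mod 233 = 21


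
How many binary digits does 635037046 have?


635037046 in base 2 = 100101110110011110010101110110
Number of digits = 30

30 digits (base 2)


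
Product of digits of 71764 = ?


7 × 1 × 7 × 6 × 4 = 1176


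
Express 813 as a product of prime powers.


813 / 3 = 271
271 / 271 = 1
813 = 3 × 271


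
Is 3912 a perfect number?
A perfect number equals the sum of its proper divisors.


Proper divisors of 3912: 1, 2, 3, 4, 6, 8, 12, 24, 163, 326, 489, 652, 978, 1304, 1956
Sum = 1 + 2 + 3 + 4 + 6 + 8 + 12 + 24 + 163 + 326 + 489 + 652 + 978 + 1304 + 1956 = 5928

No, 3912 is not perfect (5928 ≠ 3912)


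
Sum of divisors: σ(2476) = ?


Divisors of 2476: 1, 2, 4, 619, 1238, 2476
Sum = 1 + 2 + 4 + 619 + 1238 + 2476 = 4340

σ(2476) = 4340


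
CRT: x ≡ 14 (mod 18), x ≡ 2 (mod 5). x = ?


M = 18*5 = 90
M1 = M/18 = 5, M2 = M/5 = 18
M1^(-1) mod 18 = 11, M2^(-1) mod 5 = 2
x = 14*5*11 + 2*18*2 = 842
842 mod 90 = 32
Check: 32 mod 18 = 14 ✓, 32 mod 5 = 2 ✓

x ≡ 32 (mod 90)


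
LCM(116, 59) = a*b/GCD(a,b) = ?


GCD(116, 59) = 1
LCM = 116*59/1 = 6844/1 = 6844

LCM = 6844


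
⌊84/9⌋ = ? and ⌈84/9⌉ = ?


84/9 = 9.3333
floor = 9
ceil = 10

floor = 9, ceil = 10


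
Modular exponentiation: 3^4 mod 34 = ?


3^1 mod 34 = 3
3^2 mod 34 = 9
3^3 mod 34 = 27
3^4 mod 34 = 13


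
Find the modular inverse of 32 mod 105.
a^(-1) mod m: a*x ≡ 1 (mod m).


Use the extended Euclidean algorithm on (105, 32); each row r = 105*s + 32*t:
r=105, s=1, t=0
r=32, s=0, t=1
q=3: r=9, s=1, t=-3   [105*(1) + 32*(-3) = 9]
q=3: r=5, s=-3, t=10   [105*(-3) + 32*(10) = 5]
q=1: r=4, s=4, t=-13   [105*(4) + 32*(-13) = 4]
q=1: r=1, s=-7, t=23   [105*(-7) + 32*(23) = 1]
q=4: r=0, s=32, t=-105   [105*(32) + 32*(-105) = 0]
GCD = 1 with t = 23, so 32*(23) ≡ 1 (mod 105)
Inverse = 23 mod 105 = 23
Check: 32 * 23 = 736 ≡ 1 (mod 105)

32^(-1) ≡ 23 (mod 105)


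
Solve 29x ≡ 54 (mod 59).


GCD(29, 59) = 1, unique solution
a^(-1) mod 59 = 57
x = 57 * 54 mod 59 = 10

x ≡ 10 (mod 59)


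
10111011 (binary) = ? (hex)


10111011 (base 2) = 187 (decimal)
187 (decimal) = BB (base 16)


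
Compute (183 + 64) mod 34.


183 + 64 = 247
247 mod 34 = 9


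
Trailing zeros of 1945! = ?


floor(1945/5) = 389
floor(1945/25) = 77
floor(1945/125) = 15
floor(1945/625) = 3
Total = 484

484 trailing zeros


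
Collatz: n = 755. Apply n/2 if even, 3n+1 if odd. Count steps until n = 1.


755 → 2266 → 1133 → 3400 → 1700 → 850 → 425 → 1276 → 638 → 319 → 958 → 479 → 1438 → 719 → 2158 → 1079 → 3238 → 1619 → 4858 → 2429 → 7288 → 3644 → 1822 → 911 → 2734 → 1367 → 4102 → 2051 → 6154 → 3077 → 9232 → 4616 → 2308 → 1154 → 577 → 1732 → 866 → 433 → 1300 → 650 → 325 → 976 → 488 → 244 → 122 → 61 → 184 → 92 → 46 → 23 → 70 → 35 → 106 → 53 → 160 → 80 → 40 → 20 → 10 → 5 → 16 → 8 → 4 → 2 → 1
Total steps = 64

64 steps


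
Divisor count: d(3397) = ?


3397 = 43^1 × 79^1
d(3397) = (1+1) × (1+1) = 4

4 divisors


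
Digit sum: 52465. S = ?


5 + 2 + 4 + 6 + 5 = 22


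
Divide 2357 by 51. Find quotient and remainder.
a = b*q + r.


2357 = 51 * 46 + 11
Check: 2346 + 11 = 2357

q = 46, r = 11


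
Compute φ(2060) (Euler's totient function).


2060 = 2^2 × 5 × 103
Prime factors: 2, 5, 103
φ(2060) = 2060 × (1-1/2) × (1-1/5) × (1-1/103)
= 2060 × 1/2 × 4/5 × 102/103 = 816

φ(2060) = 816


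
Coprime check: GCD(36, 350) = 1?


Euclidean algorithm:
350 = 9 * 36 + 26
36 = 1 * 26 + 10
26 = 2 * 10 + 6
10 = 1 * 6 + 4
6 = 1 * 4 + 2
4 = 2 * 2 + 0
GCD(36, 350) = 2

No, not coprime (GCD = 2)


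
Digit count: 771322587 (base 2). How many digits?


771322587 in base 2 = 101101111110010111001011011011
Number of digits = 30

30 digits (base 2)


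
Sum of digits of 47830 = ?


4 + 7 + 8 + 3 + 0 = 22


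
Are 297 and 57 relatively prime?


Euclidean algorithm:
297 = 5 * 57 + 12
57 = 4 * 12 + 9
12 = 1 * 9 + 3
9 = 3 * 3 + 0
GCD(297, 57) = 3

No, not coprime (GCD = 3)


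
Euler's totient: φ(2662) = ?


2662 = 2 × 11^3
Prime factors: 2, 11
φ(2662) = 2662 × (1-1/2) × (1-1/11)
= 2662 × 1/2 × 10/11 = 1210

φ(2662) = 1210


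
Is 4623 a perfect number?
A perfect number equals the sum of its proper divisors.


Proper divisors of 4623: 1, 3, 23, 67, 69, 201, 1541
Sum = 1 + 3 + 23 + 67 + 69 + 201 + 1541 = 1905

No, 4623 is not perfect (1905 ≠ 4623)


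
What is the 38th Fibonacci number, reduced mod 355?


F(k) mod 355 for k=1..38:
1, 1, 2, 3, 5, 8, 13, 21, 34, 55, 89, 144, 233, 22, 255, 277, 177, 99, 276, 20, 296, 316, 257, 218, 120, 338, 103, 86, 189, 275, 109, 29, 138, 167, 305, 117, 67, 184
F(38) mod 355 = 184


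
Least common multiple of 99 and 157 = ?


GCD(99, 157) = 1
LCM = 99*157/1 = 15543/1 = 15543

LCM = 15543


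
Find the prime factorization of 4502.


4502 / 2 = 2251
2251 / 2251 = 1
4502 = 2 × 2251


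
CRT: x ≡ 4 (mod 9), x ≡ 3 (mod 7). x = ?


M = 9*7 = 63
M1 = M/9 = 7, M2 = M/7 = 9
M1^(-1) mod 9 = 4, M2^(-1) mod 7 = 4
x = 4*7*4 + 3*9*4 = 220
220 mod 63 = 31
Check: 31 mod 9 = 4 ✓, 31 mod 7 = 3 ✓

x ≡ 31 (mod 63)


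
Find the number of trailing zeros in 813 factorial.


floor(813/5) = 162
floor(813/25) = 32
floor(813/125) = 6
floor(813/625) = 1
Total = 201

201 trailing zeros


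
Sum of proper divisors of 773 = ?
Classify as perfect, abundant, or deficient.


Proper divisors: 1
Sum = 1 = 1
1 < 773 → deficient

s(773) = 1 (deficient)


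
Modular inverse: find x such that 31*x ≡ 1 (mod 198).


Use the extended Euclidean algorithm on (198, 31); each row r = 198*s + 31*t:
r=198, s=1, t=0
r=31, s=0, t=1
q=6: r=12, s=1, t=-6   [198*(1) + 31*(-6) = 12]
q=2: r=7, s=-2, t=13   [198*(-2) + 31*(13) = 7]
q=1: r=5, s=3, t=-19   [198*(3) + 31*(-19) = 5]
q=1: r=2, s=-5, t=32   [198*(-5) + 31*(32) = 2]
q=2: r=1, s=13, t=-83   [198*(13) + 31*(-83) = 1]
q=2: r=0, s=-31, t=198   [198*(-31) + 31*(198) = 0]
GCD = 1 with t = -83, so 31*(-83) ≡ 1 (mod 198)
Inverse = -83 mod 198 = 115
Check: 31 * 115 = 3565 ≡ 1 (mod 198)

31^(-1) ≡ 115 (mod 198)


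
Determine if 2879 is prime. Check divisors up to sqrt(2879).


Check divisors up to sqrt(2879) = 53.6563
No divisors found.
2879 is prime.

Yes, 2879 is prime


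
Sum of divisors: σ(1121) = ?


Divisors of 1121: 1, 19, 59, 1121
Sum = 1 + 19 + 59 + 1121 = 1200

σ(1121) = 1200


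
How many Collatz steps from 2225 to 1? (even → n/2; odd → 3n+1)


2225 → 6676 → 3338 → 1669 → 5008 → 2504 → 1252 → 626 → 313 → 940 → 470 → 235 → 706 → 353 → 1060 → 530 → 265 → 796 → 398 → 199 → 598 → 299 → 898 → 449 → 1348 → 674 → 337 → 1012 → 506 → 253 → 760 → 380 → 190 → 95 → 286 → 143 → 430 → 215 → 646 → 323 → 970 → 485 → 1456 → 728 → 364 → 182 → 91 → 274 → 137 → 412 → 206 → 103 → 310 → 155 → 466 → 233 → 700 → 350 → 175 → 526 → 263 → 790 → 395 → 1186 → 593 → 1780 → 890 → 445 → 1336 → 668 → 334 → 167 → 502 → 251 → 754 → 377 → 1132 → 566 → 283 → 850 → 425 → 1276 → 638 → 319 → 958 → 479 → 1438 → 719 → 2158 → 1079 → 3238 → 1619 → 4858 → 2429 → 7288 → 3644 → 1822 → 911 → 2734 → 1367 → 4102 → 2051 → 6154 → 3077 → 9232 → 4616 → 2308 → 1154 → 577 → 1732 → 866 → 433 → 1300 → 650 → 325 → 976 → 488 → 244 → 122 → 61 → 184 → 92 → 46 → 23 → 70 → 35 → 106 → 53 → 160 → 80 → 40 → 20 → 10 → 5 → 16 → 8 → 4 → 2 → 1
Total steps = 138

138 steps


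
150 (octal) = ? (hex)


150 (base 8) = 104 (decimal)
104 (decimal) = 68 (base 16)


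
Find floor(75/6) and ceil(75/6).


75/6 = 12.5000
floor = 12
ceil = 13

floor = 12, ceil = 13


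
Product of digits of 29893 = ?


2 × 9 × 8 × 9 × 3 = 3888


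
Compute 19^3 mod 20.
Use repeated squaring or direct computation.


19^1 mod 20 = 19
19^2 mod 20 = 1
19^3 mod 20 = 19


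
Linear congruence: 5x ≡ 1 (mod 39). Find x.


GCD(5, 39) = 1, unique solution
a^(-1) mod 39 = 8
x = 8 * 1 mod 39 = 8

x ≡ 8 (mod 39)


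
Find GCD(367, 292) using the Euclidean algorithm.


367 = 1 * 292 + 75
292 = 3 * 75 + 67
75 = 1 * 67 + 8
67 = 8 * 8 + 3
8 = 2 * 3 + 2
3 = 1 * 2 + 1
2 = 2 * 1 + 0
GCD = 1


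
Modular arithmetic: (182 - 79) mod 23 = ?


182 - 79 = 103
103 mod 23 = 11


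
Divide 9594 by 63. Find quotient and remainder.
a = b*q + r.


9594 = 63 * 152 + 18
Check: 9576 + 18 = 9594

q = 152, r = 18


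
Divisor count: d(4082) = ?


4082 = 2^1 × 13^1 × 157^1
d(4082) = (1+1) × (1+1) × (1+1) = 8

8 divisors


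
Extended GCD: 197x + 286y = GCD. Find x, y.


Tabular extended Euclidean (each row: r = 197*s + 286*t):
r=197, s=1, t=0
r=286, s=0, t=1
q=0: r=197, s=1, t=0   [197*(1) + 286*(0) = 197]
q=1: r=89, s=-1, t=1   [197*(-1) + 286*(1) = 89]
q=2: r=19, s=3, t=-2   [197*(3) + 286*(-2) = 19]
q=4: r=13, s=-13, t=9   [197*(-13) + 286*(9) = 13]
q=1: r=6, s=16, t=-11   [197*(16) + 286*(-11) = 6]
q=2: r=1, s=-45, t=31   [197*(-45) + 286*(31) = 1]
q=6: r=0, s=286, t=-197   [197*(286) + 286*(-197) = 0]
GCD = 1; from the row with r=1: x=-45, y=31
Check: 197*(-45) + 286*(31) = -8865 + 8866 = 1

GCD = 1, x = -45, y = 31


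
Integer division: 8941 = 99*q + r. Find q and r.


8941 = 99 * 90 + 31
Check: 8910 + 31 = 8941

q = 90, r = 31


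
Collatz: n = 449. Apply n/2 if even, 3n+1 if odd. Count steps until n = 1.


449 → 1348 → 674 → 337 → 1012 → 506 → 253 → 760 → 380 → 190 → 95 → 286 → 143 → 430 → 215 → 646 → 323 → 970 → 485 → 1456 → 728 → 364 → 182 → 91 → 274 → 137 → 412 → 206 → 103 → 310 → 155 → 466 → 233 → 700 → 350 → 175 → 526 → 263 → 790 → 395 → 1186 → 593 → 1780 → 890 → 445 → 1336 → 668 → 334 → 167 → 502 → 251 → 754 → 377 → 1132 → 566 → 283 → 850 → 425 → 1276 → 638 → 319 → 958 → 479 → 1438 → 719 → 2158 → 1079 → 3238 → 1619 → 4858 → 2429 → 7288 → 3644 → 1822 → 911 → 2734 → 1367 → 4102 → 2051 → 6154 → 3077 → 9232 → 4616 → 2308 → 1154 → 577 → 1732 → 866 → 433 → 1300 → 650 → 325 → 976 → 488 → 244 → 122 → 61 → 184 → 92 → 46 → 23 → 70 → 35 → 106 → 53 → 160 → 80 → 40 → 20 → 10 → 5 → 16 → 8 → 4 → 2 → 1
Total steps = 115

115 steps


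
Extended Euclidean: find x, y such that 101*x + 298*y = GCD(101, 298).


Tabular extended Euclidean (each row: r = 101*s + 298*t):
r=101, s=1, t=0
r=298, s=0, t=1
q=0: r=101, s=1, t=0   [101*(1) + 298*(0) = 101]
q=2: r=96, s=-2, t=1   [101*(-2) + 298*(1) = 96]
q=1: r=5, s=3, t=-1   [101*(3) + 298*(-1) = 5]
q=19: r=1, s=-59, t=20   [101*(-59) + 298*(20) = 1]
q=5: r=0, s=298, t=-101   [101*(298) + 298*(-101) = 0]
GCD = 1; from the row with r=1: x=-59, y=20
Check: 101*(-59) + 298*(20) = -5959 + 5960 = 1

GCD = 1, x = -59, y = 20


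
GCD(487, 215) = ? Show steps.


487 = 2 * 215 + 57
215 = 3 * 57 + 44
57 = 1 * 44 + 13
44 = 3 * 13 + 5
13 = 2 * 5 + 3
5 = 1 * 3 + 2
3 = 1 * 2 + 1
2 = 2 * 1 + 0
GCD = 1


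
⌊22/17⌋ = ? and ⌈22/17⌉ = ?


22/17 = 1.2941
floor = 1
ceil = 2

floor = 1, ceil = 2


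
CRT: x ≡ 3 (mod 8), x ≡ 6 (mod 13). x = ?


M = 8*13 = 104
M1 = M/8 = 13, M2 = M/13 = 8
M1^(-1) mod 8 = 5, M2^(-1) mod 13 = 5
x = 3*13*5 + 6*8*5 = 435
435 mod 104 = 19
Check: 19 mod 8 = 3 ✓, 19 mod 13 = 6 ✓

x ≡ 19 (mod 104)


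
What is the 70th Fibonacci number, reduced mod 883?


F(k) mod 883 for k=1..70:
1, 1, 2, 3, 5, 8, 13, 21, 34, 55, 89, 144, 233, 377, 610, 104, 714, 818, 649, 584, 350, 51, 401, 452, 853, 422, 392, 814, 323, 254, 577, 831, 525, 473, 115, 588, 703, 408, 228, 636, 864, 617, 598, 332, 47, 379, 426, 805, 348, 270, 618, 5, 623, 628, 368, 113, 481, 594, 192, 786, 95, 881, 93, 91, 184, 275, 459, 734, 310, 161
F(70) mod 883 = 161


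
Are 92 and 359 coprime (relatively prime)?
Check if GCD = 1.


Euclidean algorithm:
359 = 3 * 92 + 83
92 = 1 * 83 + 9
83 = 9 * 9 + 2
9 = 4 * 2 + 1
2 = 2 * 1 + 0
GCD(92, 359) = 1

Yes, coprime (GCD = 1)


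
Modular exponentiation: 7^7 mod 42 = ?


7^1 mod 42 = 7
7^2 mod 42 = 7
7^3 mod 42 = 7
7^4 mod 42 = 7
7^5 mod 42 = 7
7^6 mod 42 = 7
7^7 mod 42 = 7


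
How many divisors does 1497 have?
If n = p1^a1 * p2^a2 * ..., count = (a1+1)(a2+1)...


1497 = 3^1 × 499^1
d(1497) = (1+1) × (1+1) = 4

4 divisors


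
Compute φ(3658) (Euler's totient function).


3658 = 2 × 31 × 59
Prime factors: 2, 31, 59
φ(3658) = 3658 × (1-1/2) × (1-1/31) × (1-1/59)
= 3658 × 1/2 × 30/31 × 58/59 = 1740

φ(3658) = 1740


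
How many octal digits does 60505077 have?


60505077 in base 8 = 346635765
Number of digits = 9

9 digits (base 8)


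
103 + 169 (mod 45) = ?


103 + 169 = 272
272 mod 45 = 2


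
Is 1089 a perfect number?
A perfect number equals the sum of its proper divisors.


Proper divisors of 1089: 1, 3, 9, 11, 33, 99, 121, 363
Sum = 1 + 3 + 9 + 11 + 33 + 99 + 121 + 363 = 640

No, 1089 is not perfect (640 ≠ 1089)


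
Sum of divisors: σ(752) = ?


Divisors of 752: 1, 2, 4, 8, 16, 47, 94, 188, 376, 752
Sum = 1 + 2 + 4 + 8 + 16 + 47 + 94 + 188 + 376 + 752 = 1488

σ(752) = 1488


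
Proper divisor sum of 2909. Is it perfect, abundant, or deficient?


Proper divisors: 1
Sum = 1 = 1
1 < 2909 → deficient

s(2909) = 1 (deficient)


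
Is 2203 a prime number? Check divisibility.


Check divisors up to sqrt(2203) = 46.9361
No divisors found.
2203 is prime.

Yes, 2203 is prime


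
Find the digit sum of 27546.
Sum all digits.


2 + 7 + 5 + 4 + 6 = 24


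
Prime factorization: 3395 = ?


3395 / 5 = 679
679 / 7 = 97
97 / 97 = 1
3395 = 5 × 7 × 97


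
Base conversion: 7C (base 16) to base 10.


7C (base 16) = 124 (decimal)
124 (decimal) = 124 (base 10)


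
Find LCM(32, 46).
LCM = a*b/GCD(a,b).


GCD(32, 46) = 2
LCM = 32*46/2 = 1472/2 = 736

LCM = 736


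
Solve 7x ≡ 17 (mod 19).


GCD(7, 19) = 1, unique solution
a^(-1) mod 19 = 11
x = 11 * 17 mod 19 = 16

x ≡ 16 (mod 19)


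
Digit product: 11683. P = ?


1 × 1 × 6 × 8 × 3 = 144


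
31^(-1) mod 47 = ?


Use the extended Euclidean algorithm on (47, 31); each row r = 47*s + 31*t:
r=47, s=1, t=0
r=31, s=0, t=1
q=1: r=16, s=1, t=-1   [47*(1) + 31*(-1) = 16]
q=1: r=15, s=-1, t=2   [47*(-1) + 31*(2) = 15]
q=1: r=1, s=2, t=-3   [47*(2) + 31*(-3) = 1]
q=15: r=0, s=-31, t=47   [47*(-31) + 31*(47) = 0]
GCD = 1 with t = -3, so 31*(-3) ≡ 1 (mod 47)
Inverse = -3 mod 47 = 44
Check: 31 * 44 = 1364 ≡ 1 (mod 47)

31^(-1) ≡ 44 (mod 47)


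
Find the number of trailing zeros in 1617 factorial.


floor(1617/5) = 323
floor(1617/25) = 64
floor(1617/125) = 12
floor(1617/625) = 2
Total = 401

401 trailing zeros


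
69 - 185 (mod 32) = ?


69 - 185 = -116
-116 mod 32 = 12


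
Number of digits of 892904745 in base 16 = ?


892904745 in base 16 = 3538A529
Number of digits = 8

8 digits (base 16)


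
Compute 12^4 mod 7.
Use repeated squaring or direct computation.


12^1 mod 7 = 5
12^2 mod 7 = 4
12^3 mod 7 = 6
12^4 mod 7 = 2


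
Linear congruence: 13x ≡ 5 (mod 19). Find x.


GCD(13, 19) = 1, unique solution
a^(-1) mod 19 = 3
x = 3 * 5 mod 19 = 15

x ≡ 15 (mod 19)


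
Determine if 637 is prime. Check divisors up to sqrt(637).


637 / 7 = 91 (exact division)
637 is NOT prime.

No, 637 is not prime


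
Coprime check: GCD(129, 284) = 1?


Euclidean algorithm:
284 = 2 * 129 + 26
129 = 4 * 26 + 25
26 = 1 * 25 + 1
25 = 25 * 1 + 0
GCD(129, 284) = 1

Yes, coprime (GCD = 1)


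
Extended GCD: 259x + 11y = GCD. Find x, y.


Tabular extended Euclidean (each row: r = 259*s + 11*t):
r=259, s=1, t=0
r=11, s=0, t=1
q=23: r=6, s=1, t=-23   [259*(1) + 11*(-23) = 6]
q=1: r=5, s=-1, t=24   [259*(-1) + 11*(24) = 5]
q=1: r=1, s=2, t=-47   [259*(2) + 11*(-47) = 1]
q=5: r=0, s=-11, t=259   [259*(-11) + 11*(259) = 0]
GCD = 1; from the row with r=1: x=2, y=-47
Check: 259*(2) + 11*(-47) = 518 - 517 = 1

GCD = 1, x = 2, y = -47


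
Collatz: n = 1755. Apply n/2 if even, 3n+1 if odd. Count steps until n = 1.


1755 → 5266 → 2633 → 7900 → 3950 → 1975 → 5926 → 2963 → 8890 → 4445 → 13336 → 6668 → 3334 → 1667 → 5002 → 2501 → 7504 → 3752 → 1876 → 938 → 469 → 1408 → 704 → 352 → 176 → 88 → 44 → 22 → 11 → 34 → 17 → 52 → 26 → 13 → 40 → 20 → 10 → 5 → 16 → 8 → 4 → 2 → 1
Total steps = 42

42 steps


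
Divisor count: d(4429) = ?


4429 = 43^1 × 103^1
d(4429) = (1+1) × (1+1) = 4

4 divisors


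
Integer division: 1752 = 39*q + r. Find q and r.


1752 = 39 * 44 + 36
Check: 1716 + 36 = 1752

q = 44, r = 36


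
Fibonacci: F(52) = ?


Sequence: 1, 1, 2, 3, 5, 8, 13, 21, 34, 55, 89, 144, 233, 377, 610, 987, 1597, 2584, 4181, 6765, 10946, 17711, 28657, 46368, 75025, 121393, 196418, 317811, 514229, 832040, 1346269, 2178309, 3524578, 5702887, 9227465, 14930352, 24157817, 39088169, 63245986, 102334155, 165580141, 267914296, 433494437, 701408733, 1134903170, 1836311903, 2971215073, 4807526976, 7778742049, 12586269025, 20365011074, 32951280099
F(52) = 32951280099


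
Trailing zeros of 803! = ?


floor(803/5) = 160
floor(803/25) = 32
floor(803/125) = 6
floor(803/625) = 1
Total = 199

199 trailing zeros


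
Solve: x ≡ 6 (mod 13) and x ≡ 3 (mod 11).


M = 13*11 = 143
M1 = M/13 = 11, M2 = M/11 = 13
M1^(-1) mod 13 = 6, M2^(-1) mod 11 = 6
x = 6*11*6 + 3*13*6 = 630
630 mod 143 = 58
Check: 58 mod 13 = 6 ✓, 58 mod 11 = 3 ✓

x ≡ 58 (mod 143)


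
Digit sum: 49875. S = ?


4 + 9 + 8 + 7 + 5 = 33


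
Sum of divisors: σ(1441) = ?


Divisors of 1441: 1, 11, 131, 1441
Sum = 1 + 11 + 131 + 1441 = 1584

σ(1441) = 1584


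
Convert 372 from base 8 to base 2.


372 (base 8) = 250 (decimal)
250 (decimal) = 11111010 (base 2)


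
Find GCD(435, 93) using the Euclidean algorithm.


435 = 4 * 93 + 63
93 = 1 * 63 + 30
63 = 2 * 30 + 3
30 = 10 * 3 + 0
GCD = 3


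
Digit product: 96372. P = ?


9 × 6 × 3 × 7 × 2 = 2268


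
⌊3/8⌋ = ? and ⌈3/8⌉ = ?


3/8 = 0.3750
floor = 0
ceil = 1

floor = 0, ceil = 1


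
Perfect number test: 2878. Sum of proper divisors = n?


Proper divisors of 2878: 1, 2, 1439
Sum = 1 + 2 + 1439 = 1442

No, 2878 is not perfect (1442 ≠ 2878)


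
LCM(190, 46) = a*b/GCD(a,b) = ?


GCD(190, 46) = 2
LCM = 190*46/2 = 8740/2 = 4370

LCM = 4370


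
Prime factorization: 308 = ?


308 / 2 = 154
154 / 2 = 77
77 / 7 = 11
11 / 11 = 1
308 = 2^2 × 7 × 11


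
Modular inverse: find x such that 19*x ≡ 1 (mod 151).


Use the extended Euclidean algorithm on (151, 19); each row r = 151*s + 19*t:
r=151, s=1, t=0
r=19, s=0, t=1
q=7: r=18, s=1, t=-7   [151*(1) + 19*(-7) = 18]
q=1: r=1, s=-1, t=8   [151*(-1) + 19*(8) = 1]
q=18: r=0, s=19, t=-151   [151*(19) + 19*(-151) = 0]
GCD = 1 with t = 8, so 19*(8) ≡ 1 (mod 151)
Inverse = 8 mod 151 = 8
Check: 19 * 8 = 152 ≡ 1 (mod 151)

19^(-1) ≡ 8 (mod 151)


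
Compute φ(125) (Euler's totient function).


125 = 5^3
Prime factors: 5
φ(125) = 125 × (1-1/5)
= 125 × 4/5 = 100

φ(125) = 100


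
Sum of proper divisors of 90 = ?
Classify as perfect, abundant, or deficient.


Proper divisors: 1, 2, 3, 5, 6, 9, 10, 15, 18, 30, 45
Sum = 1 + 2 + 3 + 5 + 6 + 9 + 10 + 15 + 18 + 30 + 45 = 144
144 > 90 → abundant

s(90) = 144 (abundant)


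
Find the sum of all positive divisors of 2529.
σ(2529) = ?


Divisors of 2529: 1, 3, 9, 281, 843, 2529
Sum = 1 + 3 + 9 + 281 + 843 + 2529 = 3666

σ(2529) = 3666


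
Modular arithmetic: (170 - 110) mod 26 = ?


170 - 110 = 60
60 mod 26 = 8


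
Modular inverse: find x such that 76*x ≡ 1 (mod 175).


Use the extended Euclidean algorithm on (175, 76); each row r = 175*s + 76*t:
r=175, s=1, t=0
r=76, s=0, t=1
q=2: r=23, s=1, t=-2   [175*(1) + 76*(-2) = 23]
q=3: r=7, s=-3, t=7   [175*(-3) + 76*(7) = 7]
q=3: r=2, s=10, t=-23   [175*(10) + 76*(-23) = 2]
q=3: r=1, s=-33, t=76   [175*(-33) + 76*(76) = 1]
q=2: r=0, s=76, t=-175   [175*(76) + 76*(-175) = 0]
GCD = 1 with t = 76, so 76*(76) ≡ 1 (mod 175)
Inverse = 76 mod 175 = 76
Check: 76 * 76 = 5776 ≡ 1 (mod 175)

76^(-1) ≡ 76 (mod 175)


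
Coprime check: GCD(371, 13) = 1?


Euclidean algorithm:
371 = 28 * 13 + 7
13 = 1 * 7 + 6
7 = 1 * 6 + 1
6 = 6 * 1 + 0
GCD(371, 13) = 1

Yes, coprime (GCD = 1)


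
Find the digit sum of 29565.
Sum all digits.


2 + 9 + 5 + 6 + 5 = 27


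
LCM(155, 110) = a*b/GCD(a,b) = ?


GCD(155, 110) = 5
LCM = 155*110/5 = 17050/5 = 3410

LCM = 3410


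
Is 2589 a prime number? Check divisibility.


2589 / 3 = 863 (exact division)
2589 is NOT prime.

No, 2589 is not prime


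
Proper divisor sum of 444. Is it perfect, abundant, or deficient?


Proper divisors: 1, 2, 3, 4, 6, 12, 37, 74, 111, 148, 222
Sum = 1 + 2 + 3 + 4 + 6 + 12 + 37 + 74 + 111 + 148 + 222 = 620
620 > 444 → abundant

s(444) = 620 (abundant)


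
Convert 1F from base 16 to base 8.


1F (base 16) = 31 (decimal)
31 (decimal) = 37 (base 8)


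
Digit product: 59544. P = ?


5 × 9 × 5 × 4 × 4 = 3600


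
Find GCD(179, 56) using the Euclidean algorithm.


179 = 3 * 56 + 11
56 = 5 * 11 + 1
11 = 11 * 1 + 0
GCD = 1


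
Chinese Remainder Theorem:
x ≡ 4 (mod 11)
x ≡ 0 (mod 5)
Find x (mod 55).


M = 11*5 = 55
M1 = M/11 = 5, M2 = M/5 = 11
M1^(-1) mod 11 = 9, M2^(-1) mod 5 = 1
x = 4*5*9 + 0*11*1 = 180
180 mod 55 = 15
Check: 15 mod 11 = 4 ✓, 15 mod 5 = 0 ✓

x ≡ 15 (mod 55)


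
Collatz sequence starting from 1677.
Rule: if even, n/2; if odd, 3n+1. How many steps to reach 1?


1677 → 5032 → 2516 → 1258 → 629 → 1888 → 944 → 472 → 236 → 118 → 59 → 178 → 89 → 268 → 134 → 67 → 202 → 101 → 304 → 152 → 76 → 38 → 19 → 58 → 29 → 88 → 44 → 22 → 11 → 34 → 17 → 52 → 26 → 13 → 40 → 20 → 10 → 5 → 16 → 8 → 4 → 2 → 1
Total steps = 42

42 steps


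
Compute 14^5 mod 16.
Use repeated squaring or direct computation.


14^1 mod 16 = 14
14^2 mod 16 = 4
14^3 mod 16 = 8
14^4 mod 16 = 0
14^5 mod 16 = 0


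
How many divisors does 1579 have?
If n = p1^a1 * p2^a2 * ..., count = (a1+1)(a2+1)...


1579 = 1579^1
d(1579) = (1+1) = 2

2 divisors


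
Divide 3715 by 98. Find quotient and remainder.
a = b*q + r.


3715 = 98 * 37 + 89
Check: 3626 + 89 = 3715

q = 37, r = 89


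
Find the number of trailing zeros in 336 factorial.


floor(336/5) = 67
floor(336/25) = 13
floor(336/125) = 2
Total = 82

82 trailing zeros


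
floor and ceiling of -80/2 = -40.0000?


-80/2 = -40.0000
floor = -40
ceil = -40

floor = -40, ceil = -40


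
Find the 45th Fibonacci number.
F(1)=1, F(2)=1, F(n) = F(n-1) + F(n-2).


Sequence: 1, 1, 2, 3, 5, 8, 13, 21, 34, 55, 89, 144, 233, 377, 610, 987, 1597, 2584, 4181, 6765, 10946, 17711, 28657, 46368, 75025, 121393, 196418, 317811, 514229, 832040, 1346269, 2178309, 3524578, 5702887, 9227465, 14930352, 24157817, 39088169, 63245986, 102334155, 165580141, 267914296, 433494437, 701408733, 1134903170
F(45) = 1134903170


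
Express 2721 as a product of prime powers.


2721 / 3 = 907
907 / 907 = 1
2721 = 3 × 907


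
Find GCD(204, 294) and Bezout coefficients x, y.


Tabular extended Euclidean (each row: r = 204*s + 294*t):
r=204, s=1, t=0
r=294, s=0, t=1
q=0: r=204, s=1, t=0   [204*(1) + 294*(0) = 204]
q=1: r=90, s=-1, t=1   [204*(-1) + 294*(1) = 90]
q=2: r=24, s=3, t=-2   [204*(3) + 294*(-2) = 24]
q=3: r=18, s=-10, t=7   [204*(-10) + 294*(7) = 18]
q=1: r=6, s=13, t=-9   [204*(13) + 294*(-9) = 6]
q=3: r=0, s=-49, t=34   [204*(-49) + 294*(34) = 0]
GCD = 6; from the row with r=6: x=13, y=-9
Check: 204*(13) + 294*(-9) = 2652 - 2646 = 6

GCD = 6, x = 13, y = -9


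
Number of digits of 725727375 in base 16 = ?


725727375 in base 16 = 2B41B88F
Number of digits = 8

8 digits (base 16)


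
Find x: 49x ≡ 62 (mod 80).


GCD(49, 80) = 1, unique solution
a^(-1) mod 80 = 49
x = 49 * 62 mod 80 = 78

x ≡ 78 (mod 80)


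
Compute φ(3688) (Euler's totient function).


3688 = 2^3 × 461
Prime factors: 2, 461
φ(3688) = 3688 × (1-1/2) × (1-1/461)
= 3688 × 1/2 × 460/461 = 1840

φ(3688) = 1840


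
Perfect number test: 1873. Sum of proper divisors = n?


Proper divisors of 1873: 1
Sum = 1 = 1

No, 1873 is not perfect (1 ≠ 1873)


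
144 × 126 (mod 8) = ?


144 × 126 = 18144
18144 mod 8 = 0


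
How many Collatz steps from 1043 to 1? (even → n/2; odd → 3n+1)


1043 → 3130 → 1565 → 4696 → 2348 → 1174 → 587 → 1762 → 881 → 2644 → 1322 → 661 → 1984 → 992 → 496 → 248 → 124 → 62 → 31 → 94 → 47 → 142 → 71 → 214 → 107 → 322 → 161 → 484 → 242 → 121 → 364 → 182 → 91 → 274 → 137 → 412 → 206 → 103 → 310 → 155 → 466 → 233 → 700 → 350 → 175 → 526 → 263 → 790 → 395 → 1186 → 593 → 1780 → 890 → 445 → 1336 → 668 → 334 → 167 → 502 → 251 → 754 → 377 → 1132 → 566 → 283 → 850 → 425 → 1276 → 638 → 319 → 958 → 479 → 1438 → 719 → 2158 → 1079 → 3238 → 1619 → 4858 → 2429 → 7288 → 3644 → 1822 → 911 → 2734 → 1367 → 4102 → 2051 → 6154 → 3077 → 9232 → 4616 → 2308 → 1154 → 577 → 1732 → 866 → 433 → 1300 → 650 → 325 → 976 → 488 → 244 → 122 → 61 → 184 → 92 → 46 → 23 → 70 → 35 → 106 → 53 → 160 → 80 → 40 → 20 → 10 → 5 → 16 → 8 → 4 → 2 → 1
Total steps = 124

124 steps


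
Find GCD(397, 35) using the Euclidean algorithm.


397 = 11 * 35 + 12
35 = 2 * 12 + 11
12 = 1 * 11 + 1
11 = 11 * 1 + 0
GCD = 1


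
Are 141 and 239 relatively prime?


Euclidean algorithm:
239 = 1 * 141 + 98
141 = 1 * 98 + 43
98 = 2 * 43 + 12
43 = 3 * 12 + 7
12 = 1 * 7 + 5
7 = 1 * 5 + 2
5 = 2 * 2 + 1
2 = 2 * 1 + 0
GCD(141, 239) = 1

Yes, coprime (GCD = 1)


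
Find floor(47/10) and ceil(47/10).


47/10 = 4.7000
floor = 4
ceil = 5

floor = 4, ceil = 5


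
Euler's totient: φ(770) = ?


770 = 2 × 5 × 7 × 11
Prime factors: 2, 5, 7, 11
φ(770) = 770 × (1-1/2) × (1-1/5) × (1-1/7) × (1-1/11)
= 770 × 1/2 × 4/5 × 6/7 × 10/11 = 240

φ(770) = 240


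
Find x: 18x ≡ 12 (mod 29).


GCD(18, 29) = 1, unique solution
a^(-1) mod 29 = 21
x = 21 * 12 mod 29 = 20

x ≡ 20 (mod 29)


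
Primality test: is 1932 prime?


1932 / 2 = 966 (exact division)
1932 is NOT prime.

No, 1932 is not prime
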